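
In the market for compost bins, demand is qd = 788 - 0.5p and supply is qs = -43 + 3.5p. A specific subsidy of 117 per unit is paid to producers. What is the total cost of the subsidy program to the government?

Pre-subsidy: 788 - 0.5p = -43 + 3.5p gives p* = 207.75, q* = 684.125.
With the subsidy, sellers receive ps = pb + 117 for each unit, where pb is the price buyers pay.
Supply in terms of pb becomes qs = -43 + 3.5(pb + 117) = 366.5 + 3.5pb. Setting this equal to demand: 788 - 0.5pb = 366.5 + 3.5pb, so pb = 105.375.
Sellers receive ps = 105.375 + 117 = 222.375; q' = 788 − 0.5·105.375 = 735.3125.
Government outlay = subsidy × quantity = 117 × 735.3125 = 86031.5625.

Government cost = 86031.5625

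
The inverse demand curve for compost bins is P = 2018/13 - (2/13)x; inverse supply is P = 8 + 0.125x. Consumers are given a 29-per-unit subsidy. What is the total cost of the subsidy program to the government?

Government cost = 18328

Pre-subsidy: 2018/13 - (2/13)x = 8 + 0.125x gives x* = 528 and P* = 74.
With the rebate, buyers effectively pay Pb = Ps − 29, where Ps is the price sellers receive.
On the curves, Pb = 2018/13 - (2/13)x and Ps = 8 + 0.125x; the wedge Ps − Pb = 29 gives 8 + 0.125x − (2018/13 - (2/13)x) = 29, so x' = 632.
Then Pb = 2018/13 − (2/13)·632 = 58 and Ps = 8 + 0.125·632 = 87.
Government outlay = subsidy × quantity = 29 × 632 = 18328.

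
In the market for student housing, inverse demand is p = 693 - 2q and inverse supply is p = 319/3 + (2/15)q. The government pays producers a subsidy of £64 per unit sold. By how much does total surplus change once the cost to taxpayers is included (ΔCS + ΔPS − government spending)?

Pre-subsidy: 693 - 2q = 319/3 + (2/15)q gives q* = 275 and p* = 143.
With the subsidy, sellers receive ps = pb + 64 for each unit, where pb is the price buyers pay.
On the curves, pb = 693 - 2q and ps = 319/3 + (2/15)q; the wedge ps − pb = 64 gives 319/3 + (2/15)q − (693 - 2q) = 64, so q' = 305.
Then pb = 693 − 2·305 = 83 and ps = 319/3 + (2/15)·305 = 147.
ΔCS = ½(275 + 305)(143 − 83) = 17400; ΔPS = ½(275 + 305)(147 − 143) = 1160.
Government spending = 64 × 305 = 19520.
Net change = 17400 + 1160 − 19520 = -960. The loss equals the DWL triangle ½·64·30.

Net change in total surplus = -£960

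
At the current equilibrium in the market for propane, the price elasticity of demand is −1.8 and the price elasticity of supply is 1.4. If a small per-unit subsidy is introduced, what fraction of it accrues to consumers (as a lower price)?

For a small subsidy around the equilibrium, the benefit split depends on the relative slopes, which at a point are proportional to the elasticities.
Buyer share = εs/(εs + |εd|) = 1.4/(1.4 + 1.8) = 0.4375; seller share = |εd|/(εs + |εd|) = 0.5625.

Consumer share = 0.4375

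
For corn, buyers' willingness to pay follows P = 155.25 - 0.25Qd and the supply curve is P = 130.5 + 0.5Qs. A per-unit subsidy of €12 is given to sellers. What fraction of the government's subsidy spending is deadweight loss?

Pre-subsidy: 155.25 - 0.25Q = 130.5 + 0.5Q gives Q* = 33 and P* = 147.
With the subsidy, sellers receive Ps = Pb + 12 for each unit, where Pb is the price buyers pay.
On the curves, Pb = 155.25 - 0.25Q and Ps = 130.5 + 0.5Q; the wedge Ps − Pb = 12 gives 130.5 + 0.5Q − (155.25 - 0.25Q) = 12, so Q' = 49.
Then Pb = 155.25 − 0.25·49 = 143 and Ps = 130.5 + 0.5·49 = 155.
ΔCS = ½(33 + 49)(147 − 143) = 164; ΔPS = ½(33 + 49)(155 − 147) = 328.
Government spending = 12 × 49 = 588.
DWL = ½ × 12 × (49 − 33) = 96; fraction = 96 / 588 = 8/49.

DWL / government spending = 8/49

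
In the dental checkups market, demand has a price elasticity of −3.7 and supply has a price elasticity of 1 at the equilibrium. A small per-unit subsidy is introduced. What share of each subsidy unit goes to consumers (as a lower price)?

For a small subsidy around the equilibrium, the benefit split depends on the relative slopes, which at a point are proportional to the elasticities.
Buyer share = εs/(εs + |εd|) = 1/(1 + 3.7) = 10/47; seller share = |εd|/(εs + |εd|) = 37/47.

Consumer share = 10/47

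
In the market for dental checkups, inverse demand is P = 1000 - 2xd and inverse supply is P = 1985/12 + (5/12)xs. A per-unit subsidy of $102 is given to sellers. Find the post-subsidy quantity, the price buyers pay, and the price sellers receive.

x' = 11239/29; buyers pay 6522/29; sellers receive 9480/29

Pre-subsidy: 1000 - 2x = 1985/12 + (5/12)x gives x* = 10015/29 and P* = 8970/29.
With the subsidy, sellers receive Ps = Pb + 102 for each unit, where Pb is the price buyers pay.
On the curves, Pb = 1000 - 2x and Ps = 1985/12 + (5/12)x; the wedge Ps − Pb = 102 gives 1985/12 + (5/12)x − (1000 - 2x) = 102, so x' = 11239/29.
Then Pb = 1000 − 2·(11239/29) = 6522/29 and Ps = 1985/12 + (5/12)·(11239/29) = 9480/29.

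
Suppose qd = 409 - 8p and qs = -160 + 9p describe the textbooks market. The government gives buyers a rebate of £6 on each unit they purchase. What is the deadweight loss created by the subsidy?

Pre-subsidy: 409 - 8p = -160 + 9p gives p* = 569/17, q* = 2401/17.
With the rebate, buyers effectively pay pb = ps − 6, where ps is the price sellers receive.
Demand in terms of ps becomes qd = 409 − 8(ps − 6) = 457 - 8ps. Setting this equal to supply: 457 - 8ps = -160 + 9ps, so ps = 617/17.
Buyers pay pb = 617/17 − 6 = 515/17; q' = -160 + 9·(617/17) = 2833/17.
The subsidy expands output by 2833/17 − 2401/17 = 432/17 past the efficient level; on those units the gap between marginal cost and willingness to pay runs from 0 up to 6.
DWL = ½ × 6 × 432/17 = 1296/17.

Deadweight loss = 1296/17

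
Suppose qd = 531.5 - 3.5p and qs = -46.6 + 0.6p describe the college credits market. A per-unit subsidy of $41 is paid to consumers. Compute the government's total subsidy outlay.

Pre-subsidy: 531.5 - 3.5p = -46.6 + 0.6p gives p* = 141, q* = 38.
With the rebate, buyers effectively pay pb = ps − 41, where ps is the price sellers receive.
Demand in terms of ps becomes qd = 531.5 − 3.5(ps − 41) = 675 - 3.5ps. Setting this equal to supply: 675 - 3.5ps = -46.6 + 0.6ps, so ps = 176.
Buyers pay pb = 176 − 41 = 135; q' = -46.6 + 0.6·176 = 59.
Government outlay = subsidy × quantity = 41 × 59 = 2419.

Government cost = $2419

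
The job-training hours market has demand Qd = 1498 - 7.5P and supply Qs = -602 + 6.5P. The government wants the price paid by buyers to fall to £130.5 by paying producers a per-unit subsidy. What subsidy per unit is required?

At a buyer price of 130.5, quantity demanded is 1498 − 7.5·130.5 = 519.25.
Sellers supply 519.25 only when they receive Ps with -602 + 6.5·Ps = 519.25, i.e. Ps = 172.5.
s = Ps − Pb = 172.5 − 130.5 = 42.

Required subsidy s = £42 per unit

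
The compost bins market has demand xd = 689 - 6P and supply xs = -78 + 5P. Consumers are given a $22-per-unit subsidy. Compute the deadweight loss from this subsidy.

Pre-subsidy: 689 - 6P = -78 + 5P gives P* = 767/11, x* = 2977/11.
With the rebate, buyers effectively pay Pb = Ps − 22, where Ps is the price sellers receive.
Demand in terms of Ps becomes xd = 689 − 6(Ps − 22) = 821 - 6Ps. Setting this equal to supply: 821 - 6Ps = -78 + 5Ps, so Ps = 899/11.
Buyers pay Pb = 899/11 − 22 = 657/11; x' = -78 + 5·(899/11) = 3637/11.
The subsidy expands output by 3637/11 − 2977/11 = 60 past the efficient level; on those units the gap between marginal cost and willingness to pay runs from 0 up to 22.
DWL = ½ × 22 × 60 = 660.

Deadweight loss = $660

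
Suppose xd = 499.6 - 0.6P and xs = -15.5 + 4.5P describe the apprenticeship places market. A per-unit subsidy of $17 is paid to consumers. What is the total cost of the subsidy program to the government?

Government cost = $7616

Pre-subsidy: 499.6 - 0.6P = -15.5 + 4.5P gives P* = 101, x* = 439.
With the rebate, buyers effectively pay Pb = Ps − 17, where Ps is the price sellers receive.
Demand in terms of Ps becomes xd = 499.6 − 0.6(Ps − 17) = 509.8 - 0.6Ps. Setting this equal to supply: 509.8 - 0.6Ps = -15.5 + 4.5Ps, so Ps = 103.
Buyers pay Pb = 103 − 17 = 86; x' = -15.5 + 4.5·103 = 448.
Government outlay = subsidy × quantity = 17 × 448 = 7616.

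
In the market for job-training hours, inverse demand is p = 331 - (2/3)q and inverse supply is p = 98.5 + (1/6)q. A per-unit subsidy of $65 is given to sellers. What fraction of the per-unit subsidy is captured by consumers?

Consumer share = 0.8

Pre-subsidy: 331 - (2/3)q = 98.5 + (1/6)q gives q* = 279 and p* = 145.
With the subsidy, sellers receive ps = pb + 65 for each unit, where pb is the price buyers pay.
On the curves, pb = 331 - (2/3)q and ps = 98.5 + (1/6)q; the wedge ps − pb = 65 gives 98.5 + (1/6)q − (331 - (2/3)q) = 65, so q' = 357.
Then pb = 331 − (2/3)·357 = 93 and ps = 98.5 + (1/6)·357 = 158.
Buyers' price falls by p* − pb = 145 − 93 = 52; sellers' price rises by ps − p* = 158 − 145 = 13.
So consumers capture 52/65 = 0.8 of each unit of subsidy.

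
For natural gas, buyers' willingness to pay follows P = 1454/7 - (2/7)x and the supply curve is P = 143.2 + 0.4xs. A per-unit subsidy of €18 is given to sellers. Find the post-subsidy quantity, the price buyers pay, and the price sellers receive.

x' = 361/3; buyers pay 520/3; sellers receive 574/3

Pre-subsidy: 1454/7 - (2/7)x = 143.2 + 0.4x gives x* = 1129/12 and P* = 1085/6.
With the subsidy, sellers receive Ps = Pb + 18 for each unit, where Pb is the price buyers pay.
On the curves, Pb = 1454/7 - (2/7)x and Ps = 143.2 + 0.4x; the wedge Ps − Pb = 18 gives 143.2 + 0.4x − (1454/7 - (2/7)x) = 18, so x' = 361/3.
Then Pb = 1454/7 − (2/7)·(361/3) = 520/3 and Ps = 143.2 + 0.4·(361/3) = 574/3.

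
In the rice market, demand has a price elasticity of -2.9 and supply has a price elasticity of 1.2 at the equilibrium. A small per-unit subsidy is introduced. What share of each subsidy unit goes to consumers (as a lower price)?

For a small subsidy around the equilibrium, the benefit split depends on the relative slopes, which at a point are proportional to the elasticities.
Buyer share = εs/(εs + |εd|) = 1.2/(1.2 + 2.9) = 12/41; seller share = |εd|/(εs + |εd|) = 29/41.

Consumer share = 12/41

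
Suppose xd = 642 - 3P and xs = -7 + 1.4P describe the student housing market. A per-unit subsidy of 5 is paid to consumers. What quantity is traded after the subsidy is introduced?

Pre-subsidy: 642 - 3P = -7 + 1.4P gives P* = 147.5, x* = 199.5.
With the rebate, buyers effectively pay Pb = Ps − 5, where Ps is the price sellers receive.
Demand in terms of Ps becomes xd = 642 − 3(Ps − 5) = 657 - 3Ps. Setting this equal to supply: 657 - 3Ps = -7 + 1.4Ps, so Ps = 1660/11.
Buyers pay Pb = 1660/11 − 5 = 1605/11; x' = -7 + 1.4·(1660/11) = 2247/11.

x' = 2247/11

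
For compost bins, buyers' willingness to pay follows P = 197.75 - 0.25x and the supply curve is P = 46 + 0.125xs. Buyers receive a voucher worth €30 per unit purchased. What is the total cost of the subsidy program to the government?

Government cost = €14540

Pre-subsidy: 197.75 - 0.25x = 46 + 0.125x gives x* = 1214/3 and P* = 1159/12.
With the rebate, buyers effectively pay Pb = Ps − 30, where Ps is the price sellers receive.
On the curves, Pb = 197.75 - 0.25x and Ps = 46 + 0.125x; the wedge Ps − Pb = 30 gives 46 + 0.125x − (197.75 - 0.25x) = 30, so x' = 1454/3.
Then Pb = 197.75 − 0.25·(1454/3) = 919/12 and Ps = 46 + 0.125·(1454/3) = 1279/12.
Government outlay = subsidy × quantity = 30 × 1454/3 = 14540.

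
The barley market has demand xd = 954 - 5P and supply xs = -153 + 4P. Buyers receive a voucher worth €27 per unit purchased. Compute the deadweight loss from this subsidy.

Deadweight loss = €810

Pre-subsidy: 954 - 5P = -153 + 4P gives P* = 123, x* = 339.
With the rebate, buyers effectively pay Pb = Ps − 27, where Ps is the price sellers receive.
Demand in terms of Ps becomes xd = 954 − 5(Ps − 27) = 1089 - 5Ps. Setting this equal to supply: 1089 - 5Ps = -153 + 4Ps, so Ps = 138.
Buyers pay Pb = 138 − 27 = 111; x' = -153 + 4·138 = 399.
The subsidy expands output by 399 − 339 = 60 past the efficient level; on those units the gap between marginal cost and willingness to pay runs from 0 up to 27.
DWL = ½ × 27 × 60 = 810.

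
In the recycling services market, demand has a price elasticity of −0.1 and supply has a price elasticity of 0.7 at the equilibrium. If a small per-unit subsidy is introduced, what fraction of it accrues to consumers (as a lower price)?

For a small subsidy around the equilibrium, the benefit split depends on the relative slopes, which at a point are proportional to the elasticities.
Buyer share = εs/(εs + |εd|) = 0.7/(0.7 + 0.1) = 0.875; seller share = |εd|/(εs + |εd|) = 0.125.

Consumer share = 0.875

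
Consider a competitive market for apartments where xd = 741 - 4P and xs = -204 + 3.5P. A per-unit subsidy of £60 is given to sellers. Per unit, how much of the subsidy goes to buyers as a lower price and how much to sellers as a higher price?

Pre-subsidy: 741 - 4P = -204 + 3.5P gives P* = 126, x* = 237.
With the subsidy, sellers receive Ps = Pb + 60 for each unit, where Pb is the price buyers pay.
Supply in terms of Pb becomes xs = -204 + 3.5(Pb + 60) = 6 + 3.5Pb. Setting this equal to demand: 741 - 4Pb = 6 + 3.5Pb, so Pb = 98.
Sellers receive Ps = 98 + 60 = 158; x' = 741 − 4·98 = 349.
Buyers' price falls by P* − Pb = 126 − 98 = 28; sellers' price rises by Ps − P* = 158 − 126 = 32.

Buyers gain £28 per unit; sellers gain £32 per unit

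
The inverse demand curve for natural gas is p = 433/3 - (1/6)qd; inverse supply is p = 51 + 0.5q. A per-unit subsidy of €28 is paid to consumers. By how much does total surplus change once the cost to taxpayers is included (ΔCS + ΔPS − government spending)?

Net change in total surplus = -€588

Pre-subsidy: 433/3 - (1/6)q = 51 + 0.5q gives q* = 140 and p* = 121.
With the rebate, buyers effectively pay pb = ps − 28, where ps is the price sellers receive.
On the curves, pb = 433/3 - (1/6)q and ps = 51 + 0.5q; the wedge ps − pb = 28 gives 51 + 0.5q − (433/3 - (1/6)q) = 28, so q' = 182.
Then pb = 433/3 − (1/6)·182 = 114 and ps = 51 + 0.5·182 = 142.
ΔCS = ½(140 + 182)(121 − 114) = 1127; ΔPS = ½(140 + 182)(142 − 121) = 3381.
Government spending = 28 × 182 = 5096.
Net change = 1127 + 3381 − 5096 = -588. The loss equals the DWL triangle ½·28·42.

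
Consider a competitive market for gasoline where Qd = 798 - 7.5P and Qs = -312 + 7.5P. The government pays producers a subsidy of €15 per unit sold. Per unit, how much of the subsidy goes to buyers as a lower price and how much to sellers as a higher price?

Buyers gain €7.5 per unit; sellers gain €7.5 per unit

Pre-subsidy: 798 - 7.5P = -312 + 7.5P gives P* = 74, Q* = 243.
With the subsidy, sellers receive Ps = Pb + 15 for each unit, where Pb is the price buyers pay.
Supply in terms of Pb becomes Qs = -312 + 7.5(Pb + 15) = -199.5 + 7.5Pb. Setting this equal to demand: 798 - 7.5Pb = -199.5 + 7.5Pb, so Pb = 66.5.
Sellers receive Ps = 66.5 + 15 = 81.5; Q' = 798 − 7.5·66.5 = 299.25.
Buyers' price falls by P* − Pb = 74 − 66.5 = 7.5; sellers' price rises by Ps − P* = 81.5 − 74 = 7.5.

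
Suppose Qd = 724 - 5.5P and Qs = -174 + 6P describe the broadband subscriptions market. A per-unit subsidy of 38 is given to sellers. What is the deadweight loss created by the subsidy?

Deadweight loss = 47652/23

Pre-subsidy: 724 - 5.5P = -174 + 6P gives P* = 1796/23, Q* = 6774/23.
With the subsidy, sellers receive Ps = Pb + 38 for each unit, where Pb is the price buyers pay.
Supply in terms of Pb becomes Qs = -174 + 6(Pb + 38) = 54 + 6Pb. Setting this equal to demand: 724 - 5.5Pb = 54 + 6Pb, so Pb = 1340/23.
Sellers receive Ps = 1340/23 + 38 = 2214/23; Q' = 724 − 5.5·(1340/23) = 9282/23.
The subsidy expands output by 9282/23 − 6774/23 = 2508/23 past the efficient level; on those units the gap between marginal cost and willingness to pay runs from 0 up to 38.
DWL = ½ × 38 × 2508/23 = 47652/23.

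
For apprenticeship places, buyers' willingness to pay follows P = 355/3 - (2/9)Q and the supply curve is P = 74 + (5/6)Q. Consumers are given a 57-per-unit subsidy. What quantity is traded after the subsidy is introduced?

Q' = 96

Pre-subsidy: 355/3 - (2/9)Q = 74 + (5/6)Q gives Q* = 42 and P* = 109.
With the rebate, buyers effectively pay Pb = Ps − 57, where Ps is the price sellers receive.
On the curves, Pb = 355/3 - (2/9)Q and Ps = 74 + (5/6)Q; the wedge Ps − Pb = 57 gives 74 + (5/6)Q − (355/3 - (2/9)Q) = 57, so Q' = 96.
Then Pb = 355/3 − (2/9)·96 = 97 and Ps = 74 + (5/6)·96 = 154.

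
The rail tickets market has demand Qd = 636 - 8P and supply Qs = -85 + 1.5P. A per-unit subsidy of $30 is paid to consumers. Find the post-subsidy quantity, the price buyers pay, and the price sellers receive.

Pre-subsidy: 636 - 8P = -85 + 1.5P gives P* = 1442/19, Q* = 548/19.
With the rebate, buyers effectively pay Pb = Ps − 30, where Ps is the price sellers receive.
Demand in terms of Ps becomes Qd = 636 − 8(Ps − 30) = 876 - 8Ps. Setting this equal to supply: 876 - 8Ps = -85 + 1.5Ps, so Ps = 1922/19.
Buyers pay Pb = 1922/19 − 30 = 1352/19; Q' = -85 + 1.5·(1922/19) = 1268/19.

Q' = 1268/19; buyers pay 1352/19; sellers receive 1922/19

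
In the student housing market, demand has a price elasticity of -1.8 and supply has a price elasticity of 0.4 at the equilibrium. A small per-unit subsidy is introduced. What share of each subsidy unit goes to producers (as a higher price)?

For a small subsidy around the equilibrium, the benefit split depends on the relative slopes, which at a point are proportional to the elasticities.
Buyer share = εs/(εs + |εd|) = 0.4/(0.4 + 1.8) = 2/11; seller share = |εd|/(εs + |εd|) = 9/11.
So producers capture 9/11 of the subsidy.

Producer share = 9/11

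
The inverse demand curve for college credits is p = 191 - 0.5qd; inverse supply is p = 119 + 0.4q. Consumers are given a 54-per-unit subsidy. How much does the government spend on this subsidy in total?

Government cost = 7560

Pre-subsidy: 191 - 0.5q = 119 + 0.4q gives q* = 80 and p* = 151.
With the rebate, buyers effectively pay pb = ps − 54, where ps is the price sellers receive.
On the curves, pb = 191 - 0.5q and ps = 119 + 0.4q; the wedge ps − pb = 54 gives 119 + 0.4q − (191 - 0.5q) = 54, so q' = 140.
Then pb = 191 − 0.5·140 = 121 and ps = 119 + 0.4·140 = 175.
Government outlay = subsidy × quantity = 54 × 140 = 7560.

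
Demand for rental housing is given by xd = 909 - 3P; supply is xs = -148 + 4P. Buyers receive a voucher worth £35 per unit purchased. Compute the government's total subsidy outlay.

Pre-subsidy: 909 - 3P = -148 + 4P gives P* = 151, x* = 456.
With the rebate, buyers effectively pay Pb = Ps − 35, where Ps is the price sellers receive.
Demand in terms of Ps becomes xd = 909 − 3(Ps − 35) = 1014 - 3Ps. Setting this equal to supply: 1014 - 3Ps = -148 + 4Ps, so Ps = 166.
Buyers pay Pb = 166 − 35 = 131; x' = -148 + 4·166 = 516.
Government outlay = subsidy × quantity = 35 × 516 = 18060.

Government cost = £18060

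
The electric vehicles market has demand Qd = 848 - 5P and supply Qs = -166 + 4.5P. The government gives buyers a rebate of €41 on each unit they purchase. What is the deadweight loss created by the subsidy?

Deadweight loss = 75645/38

Pre-subsidy: 848 - 5P = -166 + 4.5P gives P* = 2028/19, Q* = 5972/19.
With the rebate, buyers effectively pay Pb = Ps − 41, where Ps is the price sellers receive.
Demand in terms of Ps becomes Qd = 848 − 5(Ps − 41) = 1053 - 5Ps. Setting this equal to supply: 1053 - 5Ps = -166 + 4.5Ps, so Ps = 2438/19.
Buyers pay Pb = 2438/19 − 41 = 1659/19; Q' = -166 + 4.5·(2438/19) = 7817/19.
The subsidy expands output by 7817/19 − 5972/19 = 1845/19 past the efficient level; on those units the gap between marginal cost and willingness to pay runs from 0 up to 41.
DWL = ½ × 41 × 1845/19 = 75645/38.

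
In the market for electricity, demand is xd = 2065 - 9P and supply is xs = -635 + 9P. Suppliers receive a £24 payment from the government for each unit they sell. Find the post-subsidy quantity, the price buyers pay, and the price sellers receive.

Pre-subsidy: 2065 - 9P = -635 + 9P gives P* = 150, x* = 715.
With the subsidy, sellers receive Ps = Pb + 24 for each unit, where Pb is the price buyers pay.
Supply in terms of Pb becomes xs = -635 + 9(Pb + 24) = -419 + 9Pb. Setting this equal to demand: 2065 - 9Pb = -419 + 9Pb, so Pb = 138.
Sellers receive Ps = 138 + 24 = 162; x' = 2065 − 9·138 = 823.

x' = 823; buyers pay £138; sellers receive £162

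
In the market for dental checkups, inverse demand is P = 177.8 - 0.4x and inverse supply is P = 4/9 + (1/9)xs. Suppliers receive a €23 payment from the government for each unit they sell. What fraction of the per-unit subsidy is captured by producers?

Producer share = 5/23

Pre-subsidy: 177.8 - 0.4x = 4/9 + (1/9)x gives x* = 347 and P* = 39.
With the subsidy, sellers receive Ps = Pb + 23 for each unit, where Pb is the price buyers pay.
On the curves, Pb = 177.8 - 0.4x and Ps = 4/9 + (1/9)x; the wedge Ps − Pb = 23 gives 4/9 + (1/9)x − (177.8 - 0.4x) = 23, so x' = 392.
Then Pb = 177.8 − 0.4·392 = 21 and Ps = 4/9 + (1/9)·392 = 44.
Buyers' price falls by P* − Pb = 39 − 21 = 18; sellers' price rises by Ps − P* = 44 − 39 = 5.
So producers capture 5/23 = 5/23 of each unit of subsidy.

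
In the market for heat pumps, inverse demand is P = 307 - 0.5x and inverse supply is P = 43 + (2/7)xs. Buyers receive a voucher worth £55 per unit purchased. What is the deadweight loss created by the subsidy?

Deadweight loss = £1925

Pre-subsidy: 307 - 0.5x = 43 + (2/7)x gives x* = 336 and P* = 139.
With the rebate, buyers effectively pay Pb = Ps − 55, where Ps is the price sellers receive.
On the curves, Pb = 307 - 0.5x and Ps = 43 + (2/7)x; the wedge Ps − Pb = 55 gives 43 + (2/7)x − (307 - 0.5x) = 55, so x' = 406.
Then Pb = 307 − 0.5·406 = 104 and Ps = 43 + (2/7)·406 = 159.
The subsidy expands output by 406 − 336 = 70 past the efficient level; on those units the gap between marginal cost and willingness to pay runs from 0 up to 55.
DWL = ½ × 55 × 70 = 1925.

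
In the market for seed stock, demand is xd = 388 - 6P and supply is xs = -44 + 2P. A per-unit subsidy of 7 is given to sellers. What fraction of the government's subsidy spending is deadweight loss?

Pre-subsidy: 388 - 6P = -44 + 2P gives P* = 54, x* = 64.
With the subsidy, sellers receive Ps = Pb + 7 for each unit, where Pb is the price buyers pay.
Supply in terms of Pb becomes xs = -44 + 2(Pb + 7) = -30 + 2Pb. Setting this equal to demand: 388 - 6Pb = -30 + 2Pb, so Pb = 52.25.
Sellers receive Ps = 52.25 + 7 = 59.25; x' = 388 − 6·52.25 = 74.5.
ΔCS = ½(64 + 74.5)(54 − 52.25) = 121.1875; ΔPS = ½(64 + 74.5)(59.25 − 54) = 363.5625.
Government spending = 7 × 74.5 = 521.5.
DWL = ½ × 7 × (74.5 − 64) = 36.75; fraction = 36.75 / 521.5 = 21/298.

DWL / government spending = 21/298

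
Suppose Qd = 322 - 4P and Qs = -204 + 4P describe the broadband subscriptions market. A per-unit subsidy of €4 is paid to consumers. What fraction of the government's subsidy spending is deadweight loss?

DWL / government spending = 4/67

Pre-subsidy: 322 - 4P = -204 + 4P gives P* = 65.75, Q* = 59.
With the rebate, buyers effectively pay Pb = Ps − 4, where Ps is the price sellers receive.
Demand in terms of Ps becomes Qd = 322 − 4(Ps − 4) = 338 - 4Ps. Setting this equal to supply: 338 - 4Ps = -204 + 4Ps, so Ps = 67.75.
Buyers pay Pb = 67.75 − 4 = 63.75; Q' = -204 + 4·67.75 = 67.
ΔCS = ½(59 + 67)(65.75 − 63.75) = 126; ΔPS = ½(59 + 67)(67.75 − 65.75) = 126.
Government spending = 4 × 67 = 268.
DWL = ½ × 4 × (67 − 59) = 16; fraction = 16 / 268 = 4/67.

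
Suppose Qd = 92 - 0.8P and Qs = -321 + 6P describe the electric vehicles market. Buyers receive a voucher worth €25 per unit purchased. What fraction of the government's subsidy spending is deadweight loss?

Pre-subsidy: 92 - 0.8P = -321 + 6P gives P* = 2065/34, Q* = 738/17.
With the rebate, buyers effectively pay Pb = Ps − 25, where Ps is the price sellers receive.
Demand in terms of Ps becomes Qd = 92 − 0.8(Ps − 25) = 112 - 0.8Ps. Setting this equal to supply: 112 - 0.8Ps = -321 + 6Ps, so Ps = 2165/34.
Buyers pay Pb = 2165/34 − 25 = 1315/34; Q' = -321 + 6·(2165/34) = 1038/17.
ΔCS = ½(738/17 + 1038/17)(2065/34 − 1315/34) = 333000/289; ΔPS = ½(738/17 + 1038/17)(2165/34 − 2065/34) = 44400/289.
Government spending = 25 × 1038/17 = 25950/17.
DWL = ½ × 25 × (1038/17 − 738/17) = 3750/17; fraction = (3750/17) / (25950/17) = 25/173.

DWL / government spending = 25/173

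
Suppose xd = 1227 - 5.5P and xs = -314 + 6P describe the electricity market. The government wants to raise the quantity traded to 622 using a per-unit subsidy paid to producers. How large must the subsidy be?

At x = 622, invert demand for the buyer price: Pb = (1227 − 622)/5.5 = 110; invert supply for the seller price: Ps = (622 − (-314))/6 = 156.
The subsidy must fill the gap: s = Ps − Pb = 156 − 110 = 46.

Required subsidy s = 46 per unit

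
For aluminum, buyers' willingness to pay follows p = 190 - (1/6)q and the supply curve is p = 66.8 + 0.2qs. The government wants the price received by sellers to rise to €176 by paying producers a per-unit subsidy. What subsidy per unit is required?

At a seller price of 176, quantity supplied is -334 + 5·176 = 546.
Buyers absorb 546 only when they pay pb = 190 − (1/6)·546 = 99.
s = ps − pb = 176 − 99 = 77.

Required subsidy s = €77 per unit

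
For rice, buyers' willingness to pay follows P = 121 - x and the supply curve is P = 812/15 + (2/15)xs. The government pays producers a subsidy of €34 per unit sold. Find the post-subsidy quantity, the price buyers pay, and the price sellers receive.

Pre-subsidy: 121 - x = 812/15 + (2/15)x gives x* = 59 and P* = 62.
With the subsidy, sellers receive Ps = Pb + 34 for each unit, where Pb is the price buyers pay.
On the curves, Pb = 121 - x and Ps = 812/15 + (2/15)x; the wedge Ps − Pb = 34 gives 812/15 + (2/15)x − (121 - x) = 34, so x' = 89.
Then Pb = 121 − 1·89 = 32 and Ps = 812/15 + (2/15)·89 = 66.

x' = 89; buyers pay €32; sellers receive €66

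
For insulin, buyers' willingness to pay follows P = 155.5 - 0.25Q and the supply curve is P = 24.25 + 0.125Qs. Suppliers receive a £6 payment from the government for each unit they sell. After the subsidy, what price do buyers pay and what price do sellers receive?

Pre-subsidy: 155.5 - 0.25Q = 24.25 + 0.125Q gives Q* = 350 and P* = 68.
With the subsidy, sellers receive Ps = Pb + 6 for each unit, where Pb is the price buyers pay.
On the curves, Pb = 155.5 - 0.25Q and Ps = 24.25 + 0.125Q; the wedge Ps − Pb = 6 gives 24.25 + 0.125Q − (155.5 - 0.25Q) = 6, so Q' = 366.
Then Pb = 155.5 − 0.25·366 = 64 and Ps = 24.25 + 0.125·366 = 70.

Buyers pay £64; sellers receive £70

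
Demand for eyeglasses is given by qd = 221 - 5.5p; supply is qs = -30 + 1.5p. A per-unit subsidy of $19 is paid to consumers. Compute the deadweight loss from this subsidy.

Deadweight loss = 11913/56

Pre-subsidy: 221 - 5.5p = -30 + 1.5p gives p* = 251/7, q* = 333/14.
With the rebate, buyers effectively pay pb = ps − 19, where ps is the price sellers receive.
Demand in terms of ps becomes qd = 221 − 5.5(ps − 19) = 325.5 - 5.5ps. Setting this equal to supply: 325.5 - 5.5ps = -30 + 1.5ps, so ps = 711/14.
Buyers pay pb = 711/14 − 19 = 445/14; q' = -30 + 1.5·(711/14) = 1293/28.
The subsidy expands output by 1293/28 − 333/14 = 627/28 past the efficient level; on those units the gap between marginal cost and willingness to pay runs from 0 up to 19.
DWL = ½ × 19 × 627/28 = 11913/56.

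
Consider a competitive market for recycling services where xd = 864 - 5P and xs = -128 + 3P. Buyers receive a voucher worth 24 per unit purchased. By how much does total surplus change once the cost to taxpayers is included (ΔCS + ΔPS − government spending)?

Pre-subsidy: 864 - 5P = -128 + 3P gives P* = 124, x* = 244.
With the rebate, buyers effectively pay Pb = Ps − 24, where Ps is the price sellers receive.
Demand in terms of Ps becomes xd = 864 − 5(Ps − 24) = 984 - 5Ps. Setting this equal to supply: 984 - 5Ps = -128 + 3Ps, so Ps = 139.
Buyers pay Pb = 139 − 24 = 115; x' = -128 + 3·139 = 289.
ΔCS = ½(244 + 289)(124 − 115) = 2398.5; ΔPS = ½(244 + 289)(139 − 124) = 3997.5.
Government spending = 24 × 289 = 6936.
Net change = 2398.5 + 3997.5 − 6936 = -540. The loss equals the DWL triangle ½·24·45.

Net change in total surplus = -540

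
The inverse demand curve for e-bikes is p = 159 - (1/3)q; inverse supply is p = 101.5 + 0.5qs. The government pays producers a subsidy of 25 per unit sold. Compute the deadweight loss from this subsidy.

Deadweight loss = 375

Pre-subsidy: 159 - (1/3)q = 101.5 + 0.5q gives q* = 69 and p* = 136.
With the subsidy, sellers receive ps = pb + 25 for each unit, where pb is the price buyers pay.
On the curves, pb = 159 - (1/3)q and ps = 101.5 + 0.5q; the wedge ps − pb = 25 gives 101.5 + 0.5q − (159 - (1/3)q) = 25, so q' = 99.
Then pb = 159 − (1/3)·99 = 126 and ps = 101.5 + 0.5·99 = 151.
The subsidy expands output by 99 − 69 = 30 past the efficient level; on those units the gap between marginal cost and willingness to pay runs from 0 up to 25.
DWL = ½ × 25 × 30 = 375.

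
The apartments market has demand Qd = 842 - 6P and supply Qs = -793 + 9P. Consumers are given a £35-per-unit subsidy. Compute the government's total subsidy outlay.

Pre-subsidy: 842 - 6P = -793 + 9P gives P* = 109, Q* = 188.
With the rebate, buyers effectively pay Pb = Ps − 35, where Ps is the price sellers receive.
Demand in terms of Ps becomes Qd = 842 − 6(Ps − 35) = 1052 - 6Ps. Setting this equal to supply: 1052 - 6Ps = -793 + 9Ps, so Ps = 123.
Buyers pay Pb = 123 − 35 = 88; Q' = -793 + 9·123 = 314.
Government outlay = subsidy × quantity = 35 × 314 = 10990.

Government cost = £10990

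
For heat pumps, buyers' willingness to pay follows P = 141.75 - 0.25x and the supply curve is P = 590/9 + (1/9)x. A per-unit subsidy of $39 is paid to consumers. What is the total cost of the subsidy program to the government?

Pre-subsidy: 141.75 - 0.25x = 590/9 + (1/9)x gives x* = 211 and P* = 89.
With the rebate, buyers effectively pay Pb = Ps − 39, where Ps is the price sellers receive.
On the curves, Pb = 141.75 - 0.25x and Ps = 590/9 + (1/9)x; the wedge Ps − Pb = 39 gives 590/9 + (1/9)x − (141.75 - 0.25x) = 39, so x' = 319.
Then Pb = 141.75 − 0.25·319 = 62 and Ps = 590/9 + (1/9)·319 = 101.
Government outlay = subsidy × quantity = 39 × 319 = 12441.

Government cost = $12441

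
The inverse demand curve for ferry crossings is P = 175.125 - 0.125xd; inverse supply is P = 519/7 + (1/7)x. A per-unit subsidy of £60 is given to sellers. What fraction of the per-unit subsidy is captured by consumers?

Consumer share = 7/15

Pre-subsidy: 175.125 - 0.125x = 519/7 + (1/7)x gives x* = 377 and P* = 128.
With the subsidy, sellers receive Ps = Pb + 60 for each unit, where Pb is the price buyers pay.
On the curves, Pb = 175.125 - 0.125x and Ps = 519/7 + (1/7)x; the wedge Ps − Pb = 60 gives 519/7 + (1/7)x − (175.125 - 0.125x) = 60, so x' = 601.
Then Pb = 175.125 − 0.125·601 = 100 and Ps = 519/7 + (1/7)·601 = 160.
Buyers' price falls by P* − Pb = 128 − 100 = 28; sellers' price rises by Ps − P* = 160 − 128 = 32.
So consumers capture 28/60 = 7/15 of each unit of subsidy.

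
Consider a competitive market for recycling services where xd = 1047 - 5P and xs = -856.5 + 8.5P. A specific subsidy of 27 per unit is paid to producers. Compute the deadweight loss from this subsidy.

Deadweight loss = 1147.5

Pre-subsidy: 1047 - 5P = -856.5 + 8.5P gives P* = 141, x* = 342.
With the subsidy, sellers receive Ps = Pb + 27 for each unit, where Pb is the price buyers pay.
Supply in terms of Pb becomes xs = -856.5 + 8.5(Pb + 27) = -627 + 8.5Pb. Setting this equal to demand: 1047 - 5Pb = -627 + 8.5Pb, so Pb = 124.
Sellers receive Ps = 124 + 27 = 151; x' = 1047 − 5·124 = 427.
The subsidy expands output by 427 − 342 = 85 past the efficient level; on those units the gap between marginal cost and willingness to pay runs from 0 up to 27.
DWL = ½ × 27 × 85 = 1147.5.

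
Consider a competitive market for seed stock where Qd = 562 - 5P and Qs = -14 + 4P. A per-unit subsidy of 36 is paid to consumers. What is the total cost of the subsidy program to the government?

Pre-subsidy: 562 - 5P = -14 + 4P gives P* = 64, Q* = 242.
With the rebate, buyers effectively pay Pb = Ps − 36, where Ps is the price sellers receive.
Demand in terms of Ps becomes Qd = 562 − 5(Ps − 36) = 742 - 5Ps. Setting this equal to supply: 742 - 5Ps = -14 + 4Ps, so Ps = 84.
Buyers pay Pb = 84 − 36 = 48; Q' = -14 + 4·84 = 322.
Government outlay = subsidy × quantity = 36 × 322 = 11592.

Government cost = 11592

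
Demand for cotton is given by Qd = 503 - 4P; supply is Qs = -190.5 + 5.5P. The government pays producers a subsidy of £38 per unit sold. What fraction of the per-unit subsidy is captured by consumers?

Consumer share = 11/19

Pre-subsidy: 503 - 4P = -190.5 + 5.5P gives P* = 73, Q* = 211.
With the subsidy, sellers receive Ps = Pb + 38 for each unit, where Pb is the price buyers pay.
Supply in terms of Pb becomes Qs = -190.5 + 5.5(Pb + 38) = 18.5 + 5.5Pb. Setting this equal to demand: 503 - 4Pb = 18.5 + 5.5Pb, so Pb = 51.
Sellers receive Ps = 51 + 38 = 89; Q' = 503 − 4·51 = 299.
Buyers' price falls by P* − Pb = 73 − 51 = 22; sellers' price rises by Ps − P* = 89 − 73 = 16.
So consumers capture 22/38 = 11/19 of each unit of subsidy.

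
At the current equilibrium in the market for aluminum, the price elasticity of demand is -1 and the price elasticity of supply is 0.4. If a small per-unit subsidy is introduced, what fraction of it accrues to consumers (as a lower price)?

For a small subsidy around the equilibrium, the benefit split depends on the relative slopes, which at a point are proportional to the elasticities.
Buyer share = εs/(εs + |εd|) = 0.4/(0.4 + 1) = 2/7; seller share = |εd|/(εs + |εd|) = 5/7.

Consumer share = 2/7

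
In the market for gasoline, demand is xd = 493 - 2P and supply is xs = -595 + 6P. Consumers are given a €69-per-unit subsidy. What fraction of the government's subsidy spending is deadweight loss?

Pre-subsidy: 493 - 2P = -595 + 6P gives P* = 136, x* = 221.
With the rebate, buyers effectively pay Pb = Ps − 69, where Ps is the price sellers receive.
Demand in terms of Ps becomes xd = 493 − 2(Ps − 69) = 631 - 2Ps. Setting this equal to supply: 631 - 2Ps = -595 + 6Ps, so Ps = 153.25.
Buyers pay Pb = 153.25 − 69 = 84.25; x' = -595 + 6·153.25 = 324.5.
ΔCS = ½(221 + 324.5)(136 − 84.25) = 14114.8125; ΔPS = ½(221 + 324.5)(153.25 − 136) = 4704.9375.
Government spending = 69 × 324.5 = 22390.5.
DWL = ½ × 69 × (324.5 − 221) = 3570.75; fraction = 3570.75 / 22390.5 = 207/1298.

DWL / government spending = 207/1298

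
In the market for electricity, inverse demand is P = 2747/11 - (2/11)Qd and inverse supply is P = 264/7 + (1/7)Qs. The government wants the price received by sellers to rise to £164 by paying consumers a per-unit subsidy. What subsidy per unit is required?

Required subsidy s = £75 per unit

At a seller price of 164, quantity supplied is -264 + 7·164 = 884.
Buyers absorb 884 only when they pay Pb = 2747/11 − (2/11)·884 = 89.
s = Ps − Pb = 164 − 89 = 75.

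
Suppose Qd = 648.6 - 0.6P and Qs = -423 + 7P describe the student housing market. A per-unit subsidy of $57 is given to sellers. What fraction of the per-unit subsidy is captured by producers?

Pre-subsidy: 648.6 - 0.6P = -423 + 7P gives P* = 141, Q* = 564.
With the subsidy, sellers receive Ps = Pb + 57 for each unit, where Pb is the price buyers pay.
Supply in terms of Pb becomes Qs = -423 + 7(Pb + 57) = -24 + 7Pb. Setting this equal to demand: 648.6 - 0.6Pb = -24 + 7Pb, so Pb = 88.5.
Sellers receive Ps = 88.5 + 57 = 145.5; Q' = 648.6 − 0.6·88.5 = 595.5.
Buyers' price falls by P* − Pb = 141 − 88.5 = 52.5; sellers' price rises by Ps − P* = 145.5 − 141 = 4.5.
So producers capture 4.5/57 = 3/38 of each unit of subsidy.

Producer share = 3/38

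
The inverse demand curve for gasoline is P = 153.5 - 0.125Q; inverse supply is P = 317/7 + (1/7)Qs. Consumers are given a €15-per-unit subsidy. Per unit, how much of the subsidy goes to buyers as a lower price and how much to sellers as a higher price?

Pre-subsidy: 153.5 - 0.125Q = 317/7 + (1/7)Q gives Q* = 404 and P* = 103.
With the rebate, buyers effectively pay Pb = Ps − 15, where Ps is the price sellers receive.
On the curves, Pb = 153.5 - 0.125Q and Ps = 317/7 + (1/7)Q; the wedge Ps − Pb = 15 gives 317/7 + (1/7)Q − (153.5 - 0.125Q) = 15, so Q' = 460.
Then Pb = 153.5 − 0.125·460 = 96 and Ps = 317/7 + (1/7)·460 = 111.
Buyers' price falls by P* − Pb = 103 − 96 = 7; sellers' price rises by Ps − P* = 111 − 103 = 8.

Buyers gain €7 per unit; sellers gain €8 per unit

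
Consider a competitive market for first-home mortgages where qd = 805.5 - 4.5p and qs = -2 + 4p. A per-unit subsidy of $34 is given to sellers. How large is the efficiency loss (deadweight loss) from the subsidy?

Pre-subsidy: 805.5 - 4.5p = -2 + 4p gives p* = 95, q* = 378.
With the subsidy, sellers receive ps = pb + 34 for each unit, where pb is the price buyers pay.
Supply in terms of pb becomes qs = -2 + 4(pb + 34) = 134 + 4pb. Setting this equal to demand: 805.5 - 4.5pb = 134 + 4pb, so pb = 79.
Sellers receive ps = 79 + 34 = 113; q' = 805.5 − 4.5·79 = 450.
The subsidy expands output by 450 − 378 = 72 past the efficient level; on those units the gap between marginal cost and willingness to pay runs from 0 up to 34.
DWL = ½ × 34 × 72 = 1224.

Deadweight loss = $1224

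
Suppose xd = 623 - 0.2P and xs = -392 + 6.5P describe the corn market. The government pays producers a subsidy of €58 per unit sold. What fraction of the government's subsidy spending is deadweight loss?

DWL / government spending = 377/40465

Pre-subsidy: 623 - 0.2P = -392 + 6.5P gives P* = 10150/67, x* = 39711/67.
With the subsidy, sellers receive Ps = Pb + 58 for each unit, where Pb is the price buyers pay.
Supply in terms of Pb becomes xs = -392 + 6.5(Pb + 58) = -15 + 6.5Pb. Setting this equal to demand: 623 - 0.2Pb = -15 + 6.5Pb, so Pb = 6380/67.
Sellers receive Ps = 6380/67 + 58 = 10266/67; x' = 623 − 0.2·(6380/67) = 40465/67.
ΔCS = ½(39711/67 + 40465/67)(10150/67 − 6380/67) = 151131760/4489; ΔPS = ½(39711/67 + 40465/67)(10266/67 − 10150/67) = 4650208/4489.
Government spending = 58 × 40465/67 = 2346970/67.
DWL = ½ × 58 × (40465/67 − 39711/67) = 21866/67; fraction = (21866/67) / (2346970/67) = 377/40465.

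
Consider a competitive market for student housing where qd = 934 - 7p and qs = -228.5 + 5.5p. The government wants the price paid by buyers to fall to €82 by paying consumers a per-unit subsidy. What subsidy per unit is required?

Required subsidy s = €25 per unit

At a buyer price of 82, quantity demanded is 934 − 7·82 = 360.
Sellers supply 360 only when they receive ps with -228.5 + 5.5·ps = 360, i.e. ps = 107.
s = ps − pb = 107 − 82 = 25.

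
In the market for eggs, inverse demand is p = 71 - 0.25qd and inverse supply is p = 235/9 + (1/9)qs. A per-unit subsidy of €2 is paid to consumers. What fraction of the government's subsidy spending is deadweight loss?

DWL / government spending = 9/422

Pre-subsidy: 71 - 0.25q = 235/9 + (1/9)q gives q* = 1616/13 and p* = 519/13.
With the rebate, buyers effectively pay pb = ps − 2, where ps is the price sellers receive.
On the curves, pb = 71 - 0.25q and ps = 235/9 + (1/9)q; the wedge ps − pb = 2 gives 235/9 + (1/9)q − (71 - 0.25q) = 2, so q' = 1688/13.
Then pb = 71 − 0.25·(1688/13) = 501/13 and ps = 235/9 + (1/9)·(1688/13) = 527/13.
ΔCS = ½(1616/13 + 1688/13)(519/13 − 501/13) = 29736/169; ΔPS = ½(1616/13 + 1688/13)(527/13 − 519/13) = 13216/169.
Government spending = 2 × 1688/13 = 3376/13.
DWL = ½ × 2 × (1688/13 − 1616/13) = 72/13; fraction = (72/13) / (3376/13) = 9/422.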